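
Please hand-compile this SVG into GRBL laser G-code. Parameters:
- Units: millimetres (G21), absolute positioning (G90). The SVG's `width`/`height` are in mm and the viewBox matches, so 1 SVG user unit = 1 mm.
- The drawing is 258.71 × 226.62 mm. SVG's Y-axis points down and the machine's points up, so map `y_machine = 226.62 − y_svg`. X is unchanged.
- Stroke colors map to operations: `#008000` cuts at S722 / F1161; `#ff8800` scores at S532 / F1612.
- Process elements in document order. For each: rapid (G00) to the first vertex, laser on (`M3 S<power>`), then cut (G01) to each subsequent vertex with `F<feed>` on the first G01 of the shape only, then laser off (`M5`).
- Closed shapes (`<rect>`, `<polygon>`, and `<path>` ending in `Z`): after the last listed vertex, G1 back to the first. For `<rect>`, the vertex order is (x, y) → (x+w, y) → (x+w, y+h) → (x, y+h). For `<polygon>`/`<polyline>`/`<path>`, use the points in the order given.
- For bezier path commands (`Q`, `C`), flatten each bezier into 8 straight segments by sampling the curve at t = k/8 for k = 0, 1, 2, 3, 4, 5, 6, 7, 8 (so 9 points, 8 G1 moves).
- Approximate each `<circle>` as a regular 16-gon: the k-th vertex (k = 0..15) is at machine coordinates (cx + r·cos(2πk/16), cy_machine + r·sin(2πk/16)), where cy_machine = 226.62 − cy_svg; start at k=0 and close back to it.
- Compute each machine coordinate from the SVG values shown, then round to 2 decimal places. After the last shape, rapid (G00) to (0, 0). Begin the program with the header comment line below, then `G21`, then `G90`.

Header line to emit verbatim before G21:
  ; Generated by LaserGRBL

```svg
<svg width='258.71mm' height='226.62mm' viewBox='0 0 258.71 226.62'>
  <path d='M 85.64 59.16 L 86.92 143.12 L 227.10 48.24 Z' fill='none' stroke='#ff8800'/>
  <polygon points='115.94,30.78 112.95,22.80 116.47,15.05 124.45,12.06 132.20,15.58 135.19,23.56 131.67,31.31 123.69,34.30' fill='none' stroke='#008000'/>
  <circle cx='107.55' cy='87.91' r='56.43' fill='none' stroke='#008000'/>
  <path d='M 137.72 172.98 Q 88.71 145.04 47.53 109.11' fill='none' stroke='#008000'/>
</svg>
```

; Generated by LaserGRBL
G21
G90
G00 X85.64 Y167.46
M3 S532
G01 X86.92 Y83.50 F1612
G01 X227.10 Y178.38
G01 X85.64 Y167.46
M5
G00 X115.94 Y195.84
M3 S722
G01 X112.95 Y203.82 F1161
G01 X116.47 Y211.57
G01 X124.45 Y214.56
G01 X132.20 Y211.04
G01 X135.19 Y203.06
G01 X131.67 Y195.31
G01 X123.69 Y192.32
G01 X115.94 Y195.84
M5
G00 X163.98 Y138.71
M3 S722
G01 X159.68 Y160.30 F1161
G01 X147.45 Y178.61
G01 X129.14 Y190.84
G01 X107.55 Y195.14
G01 X85.96 Y190.84
G01 X67.65 Y178.61
G01 X55.42 Y160.30
G01 X51.12 Y138.71
G01 X55.42 Y117.12
G01 X67.65 Y98.81
G01 X85.96 Y86.58
G01 X107.55 Y82.28
G01 X129.14 Y86.58
G01 X147.45 Y98.81
G01 X159.68 Y117.12
G01 X163.98 Y138.71
M5
G00 X137.72 Y53.64
M3 S722
G01 X125.59 Y60.75 F1161
G01 X113.70 Y68.11
G01 X102.06 Y75.72
G01 X90.67 Y83.58
G01 X79.52 Y91.69
G01 X68.61 Y100.04
G01 X57.95 Y108.65
G01 X47.53 Y117.51
M5
G00 X0.00 Y0.00

Since the viewBox matches the mm dimensions, user units are millimetres directly. The only transform is the Y-flip y_m = 226.62 − y_svg.

Shape 1 is a closed polygon drawn with `<path>`. Its stroke #ff8800 means score at S532, F1612. After flipping Y the toolpath is (85.64,167.46) → (86.92,83.50) → (227.10,178.38) → (85.64,167.46), returning to the start.

Shape 2 is a regular polygon drawn with `<polygon>`. Its stroke #008000 means cut at S722, F1161. After flipping Y the toolpath is (115.94,195.84) → (112.95,203.82) → (116.47,211.57) → (124.45,214.56) → (132.20,211.04) → (135.19,203.06) → (131.67,195.31) → (123.69,192.32) → (115.94,195.84), returning to the start.

Shape 3 is a circle drawn with `<circle>`. Its stroke #008000 means cut at S722, F1161. After flipping Y the toolpath is (163.98,138.71) → (159.68,160.30) → (147.45,178.61) → (129.14,190.84) → (107.55,195.14) → (85.96,190.84) → (67.65,178.61) → (55.42,160.30) → (51.12,138.71) → (55.42,117.12) → (67.65,98.81) → (85.96,86.58) → (107.55,82.28) → (129.14,86.58) → (147.45,98.81) → (159.68,117.12) → (163.98,138.71), returning to the start.

Shape 4 is a quadratic bezier drawn with `<path>`. Its stroke #008000 means cut at S722, F1161. After flipping Y the toolpath is (137.72,53.64) → (125.59,60.75) → (113.70,68.11) → (102.06,75.72) → (90.67,83.58) → (79.52,91.69) → (68.61,100.04) → (57.95,108.65) → (47.53,117.51).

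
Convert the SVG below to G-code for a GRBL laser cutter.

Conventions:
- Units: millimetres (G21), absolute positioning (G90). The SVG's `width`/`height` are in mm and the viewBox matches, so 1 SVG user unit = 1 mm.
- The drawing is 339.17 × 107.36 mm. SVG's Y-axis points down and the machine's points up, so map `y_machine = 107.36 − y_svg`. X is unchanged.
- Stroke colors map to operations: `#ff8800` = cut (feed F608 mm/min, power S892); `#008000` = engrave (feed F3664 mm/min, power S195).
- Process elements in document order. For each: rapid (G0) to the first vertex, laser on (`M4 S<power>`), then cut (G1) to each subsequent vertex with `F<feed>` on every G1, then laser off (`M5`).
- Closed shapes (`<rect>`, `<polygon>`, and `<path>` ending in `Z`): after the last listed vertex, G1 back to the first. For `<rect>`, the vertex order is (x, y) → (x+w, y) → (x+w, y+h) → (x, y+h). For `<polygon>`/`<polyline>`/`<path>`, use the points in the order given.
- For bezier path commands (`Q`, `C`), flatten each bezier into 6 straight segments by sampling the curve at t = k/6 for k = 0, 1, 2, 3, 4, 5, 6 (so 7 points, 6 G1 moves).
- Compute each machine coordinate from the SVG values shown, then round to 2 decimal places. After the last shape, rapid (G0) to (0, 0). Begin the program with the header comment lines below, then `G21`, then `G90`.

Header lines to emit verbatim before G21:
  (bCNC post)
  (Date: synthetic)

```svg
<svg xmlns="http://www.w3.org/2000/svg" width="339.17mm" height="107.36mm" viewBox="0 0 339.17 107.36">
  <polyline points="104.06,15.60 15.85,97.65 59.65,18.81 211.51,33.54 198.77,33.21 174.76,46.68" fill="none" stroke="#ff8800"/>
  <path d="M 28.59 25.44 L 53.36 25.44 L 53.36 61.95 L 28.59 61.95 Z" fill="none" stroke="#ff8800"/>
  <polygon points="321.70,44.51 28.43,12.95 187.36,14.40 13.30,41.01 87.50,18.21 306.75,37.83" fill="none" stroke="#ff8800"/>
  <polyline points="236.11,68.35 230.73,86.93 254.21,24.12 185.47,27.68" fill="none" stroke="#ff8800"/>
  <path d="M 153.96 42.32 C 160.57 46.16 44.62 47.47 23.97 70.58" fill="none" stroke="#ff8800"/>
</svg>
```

(bCNC post)
(Date: synthetic)
G21
G90
G0 X104.06 Y91.76
M4 S892
G1 X15.85 Y9.71 F608
G1 X59.65 Y88.55 F608
G1 X211.51 Y73.82 F608
G1 X198.77 Y74.15 F608
G1 X174.76 Y60.68 F608
M5
G0 X28.59 Y81.92
M4 S892
G1 X53.36 Y81.92 F608
G1 X53.36 Y45.41 F608
G1 X28.59 Y45.41 F608
G1 X28.59 Y81.92 F608
M5
G0 X321.70 Y62.85
M4 S892
G1 X28.43 Y94.41 F608
G1 X187.36 Y92.96 F608
G1 X13.30 Y66.35 F608
G1 X87.50 Y89.15 F608
G1 X306.75 Y69.53 F608
G1 X321.70 Y62.85 F608
M5
G0 X236.11 Y39.01
M4 S892
G1 X230.73 Y20.43 F608
G1 X254.21 Y83.24 F608
G1 X185.47 Y79.68 F608
M5
G0 X153.96 Y65.04
M4 S892
G1 X148.06 Y63.22 F608
G1 X127.79 Y61.14 F608
G1 X99.19 Y58.14 F608
G1 X68.32 Y53.52 F608
G1 X41.23 Y46.63 F608
G1 X23.97 Y36.78 F608
M5
G0 X0.00 Y0.00

viewBox `0 0 339.17 107.36` with mm width/height → 1 unit = 1 mm. Flip: y_m = 107.36 − y_svg.

**Shape 1** — `<polyline>` open polyline, stroke `#ff8800` → cut (S892, F608). Machine vertices: (104.06,91.76) → (15.85,9.71) → (59.65,88.55) → (211.51,73.82) → (198.77,74.15) → (174.76,60.68). Open path.

**Shape 2** — `<path>` rectangle, stroke `#ff8800` → cut (S892, F608). Machine vertices: (28.59,81.92) → (53.36,81.92) → (53.36,45.41) → (28.59,45.41) → (28.59,81.92). Closed: final G1 returns to the first vertex.

**Shape 3** — `<polygon>` closed polygon, stroke `#ff8800` → cut (S892, F608). Machine vertices: (321.70,62.85) → (28.43,94.41) → (187.36,92.96) → (13.30,66.35) → (87.50,89.15) → (306.75,69.53) → (321.70,62.85). Closed: final G1 returns to the first vertex.

**Shape 4** — `<polyline>` open polyline, stroke `#ff8800` → cut (S892, F608). Machine vertices: (236.11,39.01) → (230.73,20.43) → (254.21,83.24) → (185.47,79.68). Open path.

**Shape 5** — `<path>` cubic bezier, stroke `#ff8800` → cut (S892, F608). Control points (SVG): P0=(153.96,42.32), P1=(160.57,46.16), P2=(44.62,47.47), P3=(23.97,70.58); sampled at t=k/6. Machine vertices: (153.96,65.04) → (148.06,63.22) → (127.79,61.14) → (99.19,58.14) → (68.32,53.52) → (41.23,46.63) → (23.97,36.78). Open path.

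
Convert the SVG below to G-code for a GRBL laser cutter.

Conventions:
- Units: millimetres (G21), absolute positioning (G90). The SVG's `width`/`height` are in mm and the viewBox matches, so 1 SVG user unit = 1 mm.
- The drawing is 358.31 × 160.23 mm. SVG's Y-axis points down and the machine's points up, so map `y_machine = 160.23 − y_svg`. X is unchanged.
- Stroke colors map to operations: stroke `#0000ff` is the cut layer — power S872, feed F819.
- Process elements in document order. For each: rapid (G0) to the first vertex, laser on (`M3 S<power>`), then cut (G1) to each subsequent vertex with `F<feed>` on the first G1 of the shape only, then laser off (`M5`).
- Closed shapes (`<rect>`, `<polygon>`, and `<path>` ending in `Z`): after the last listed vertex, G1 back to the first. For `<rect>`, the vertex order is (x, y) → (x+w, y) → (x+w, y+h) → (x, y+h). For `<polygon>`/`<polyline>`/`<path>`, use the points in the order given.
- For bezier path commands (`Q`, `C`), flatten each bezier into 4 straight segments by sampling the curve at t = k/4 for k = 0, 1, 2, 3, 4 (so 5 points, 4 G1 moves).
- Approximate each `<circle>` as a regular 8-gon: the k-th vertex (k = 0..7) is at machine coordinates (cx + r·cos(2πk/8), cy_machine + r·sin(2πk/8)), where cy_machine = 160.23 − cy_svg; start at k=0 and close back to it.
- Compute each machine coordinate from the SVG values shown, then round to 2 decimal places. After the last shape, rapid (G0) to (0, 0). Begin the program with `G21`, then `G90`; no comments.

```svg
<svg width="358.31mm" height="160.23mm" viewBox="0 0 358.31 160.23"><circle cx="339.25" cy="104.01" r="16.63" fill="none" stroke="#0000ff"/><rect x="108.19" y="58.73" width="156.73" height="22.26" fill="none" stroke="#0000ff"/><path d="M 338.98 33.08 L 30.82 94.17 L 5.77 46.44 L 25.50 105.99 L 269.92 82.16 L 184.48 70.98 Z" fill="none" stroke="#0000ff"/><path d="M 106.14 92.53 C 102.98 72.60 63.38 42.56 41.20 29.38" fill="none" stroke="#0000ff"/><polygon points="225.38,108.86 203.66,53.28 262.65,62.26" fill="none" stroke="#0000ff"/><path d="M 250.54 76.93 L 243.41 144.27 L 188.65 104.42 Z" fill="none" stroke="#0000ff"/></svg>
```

G21
G90
G0 X355.88 Y56.22
M3 S872
G1 X351.01 Y67.98 F819
G1 X339.25 Y72.85
G1 X327.49 Y67.98
G1 X322.62 Y56.22
G1 X327.49 Y44.46
G1 X339.25 Y39.59
G1 X351.01 Y44.46
G1 X355.88 Y56.22
M5
G0 X108.19 Y101.50
M3 S872
G1 X264.92 Y101.50 F819
G1 X264.92 Y79.24
G1 X108.19 Y79.24
G1 X108.19 Y101.50
M5
G0 X338.98 Y127.15
M3 S872
G1 X30.82 Y66.06 F819
G1 X5.77 Y113.79
G1 X25.50 Y54.24
G1 X269.92 Y78.07
G1 X184.48 Y89.25
G1 X338.98 Y127.15
M5
G0 X106.14 Y67.70
M3 S872
G1 X97.78 Y84.12 F819
G1 X80.80 Y101.81
G1 X60.26 Y118.23
G1 X41.20 Y130.85
M5
G0 X225.38 Y51.37
M3 S872
G1 X203.66 Y106.95 F819
G1 X262.65 Y97.97
G1 X225.38 Y51.37
M5
G0 X250.54 Y83.30
M3 S872
G1 X243.41 Y15.96 F819
G1 X188.65 Y55.81
G1 X250.54 Y83.30
M5
G0 X0.00 Y0.00

Since the viewBox matches the mm dimensions, user units are millimetres directly. The only transform is the Y-flip y_m = 160.23 − y_svg.

Shape 1 is a circle drawn with `<circle>`. Its stroke #0000ff means cut at S872, F819. After flipping Y the toolpath is (355.88,56.22) → (351.01,67.98) → (339.25,72.85) → (327.49,67.98) → (322.62,56.22) → (327.49,44.46) → (339.25,39.59) → (351.01,44.46) → (355.88,56.22), returning to the start.

Shape 2 is a rectangle drawn with `<rect>`. Its stroke #0000ff means cut at S872, F819. After flipping Y the toolpath is (108.19,101.50) → (264.92,101.50) → (264.92,79.24) → (108.19,79.24) → (108.19,101.50), returning to the start.

Shape 3 is a closed polygon drawn with `<path>`. Its stroke #0000ff means cut at S872, F819. After flipping Y the toolpath is (338.98,127.15) → (30.82,66.06) → (5.77,113.79) → (25.50,54.24) → (269.92,78.07) → (184.48,89.25) → (338.98,127.15), returning to the start.

Shape 4 is a cubic bezier drawn with `<path>`. Its stroke #0000ff means cut at S872, F819. After flipping Y the toolpath is (106.14,67.70) → (97.78,84.12) → (80.80,101.81) → (60.26,118.23) → (41.20,130.85).

Shape 5 is a regular polygon drawn with `<polygon>`. Its stroke #0000ff means cut at S872, F819. After flipping Y the toolpath is (225.38,51.37) → (203.66,106.95) → (262.65,97.97) → (225.38,51.37), returning to the start.

Shape 6 is a regular polygon drawn with `<path>`. Its stroke #0000ff means cut at S872, F819. After flipping Y the toolpath is (250.54,83.30) → (243.41,15.96) → (188.65,55.81) → (250.54,83.30), returning to the start.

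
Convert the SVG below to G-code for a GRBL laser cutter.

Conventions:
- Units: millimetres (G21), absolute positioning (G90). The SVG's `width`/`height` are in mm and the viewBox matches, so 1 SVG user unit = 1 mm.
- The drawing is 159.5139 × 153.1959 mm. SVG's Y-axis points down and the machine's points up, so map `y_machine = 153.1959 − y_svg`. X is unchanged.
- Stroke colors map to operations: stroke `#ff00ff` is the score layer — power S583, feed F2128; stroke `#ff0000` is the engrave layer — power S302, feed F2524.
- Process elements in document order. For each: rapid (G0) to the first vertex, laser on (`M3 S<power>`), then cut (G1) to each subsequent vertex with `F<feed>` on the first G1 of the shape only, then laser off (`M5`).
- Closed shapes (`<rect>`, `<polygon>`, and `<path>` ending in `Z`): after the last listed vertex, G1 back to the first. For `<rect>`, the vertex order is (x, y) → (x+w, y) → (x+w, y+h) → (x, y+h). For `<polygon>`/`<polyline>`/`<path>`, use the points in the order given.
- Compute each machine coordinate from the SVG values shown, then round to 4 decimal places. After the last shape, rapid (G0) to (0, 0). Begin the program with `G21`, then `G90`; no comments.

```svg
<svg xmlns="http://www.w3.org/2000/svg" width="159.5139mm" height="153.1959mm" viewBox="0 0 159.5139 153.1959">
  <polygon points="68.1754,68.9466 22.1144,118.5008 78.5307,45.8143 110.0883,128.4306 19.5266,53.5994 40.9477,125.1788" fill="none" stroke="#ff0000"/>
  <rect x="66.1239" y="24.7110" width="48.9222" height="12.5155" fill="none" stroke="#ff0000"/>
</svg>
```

G21
G90
G0 X68.1754 Y84.2493
M3 S302
G1 X22.1144 Y34.6951 F2524
G1 X78.5307 Y107.3816
G1 X110.0883 Y24.7653
G1 X19.5266 Y99.5965
G1 X40.9477 Y28.0171
G1 X68.1754 Y84.2493
M5
G0 X66.1239 Y128.4849
M3 S302
G1 X115.0461 Y128.4849 F2524
G1 X115.0461 Y115.9694
G1 X66.1239 Y115.9694
G1 X66.1239 Y128.4849
M5
G0 X0.0000 Y0.0000

Since the viewBox matches the mm dimensions, user units are millimetres directly. The only transform is the Y-flip y_m = 153.1959 − y_svg.

Shape 1 is a closed polygon drawn with `<polygon>`. Its stroke #ff0000 means engrave at S302, F2524. After flipping Y the toolpath is (68.1754,84.2493) → (22.1144,34.6951) → (78.5307,107.3816) → (110.0883,24.7653) → (19.5266,99.5965) → (40.9477,28.0171) → (68.1754,84.2493), returning to the start.

Shape 2 is a rectangle drawn with `<rect>`. Its stroke #ff0000 means engrave at S302, F2524. After flipping Y the toolpath is (66.1239,128.4849) → (115.0461,128.4849) → (115.0461,115.9694) → (66.1239,115.9694) → (66.1239,128.4849), returning to the start.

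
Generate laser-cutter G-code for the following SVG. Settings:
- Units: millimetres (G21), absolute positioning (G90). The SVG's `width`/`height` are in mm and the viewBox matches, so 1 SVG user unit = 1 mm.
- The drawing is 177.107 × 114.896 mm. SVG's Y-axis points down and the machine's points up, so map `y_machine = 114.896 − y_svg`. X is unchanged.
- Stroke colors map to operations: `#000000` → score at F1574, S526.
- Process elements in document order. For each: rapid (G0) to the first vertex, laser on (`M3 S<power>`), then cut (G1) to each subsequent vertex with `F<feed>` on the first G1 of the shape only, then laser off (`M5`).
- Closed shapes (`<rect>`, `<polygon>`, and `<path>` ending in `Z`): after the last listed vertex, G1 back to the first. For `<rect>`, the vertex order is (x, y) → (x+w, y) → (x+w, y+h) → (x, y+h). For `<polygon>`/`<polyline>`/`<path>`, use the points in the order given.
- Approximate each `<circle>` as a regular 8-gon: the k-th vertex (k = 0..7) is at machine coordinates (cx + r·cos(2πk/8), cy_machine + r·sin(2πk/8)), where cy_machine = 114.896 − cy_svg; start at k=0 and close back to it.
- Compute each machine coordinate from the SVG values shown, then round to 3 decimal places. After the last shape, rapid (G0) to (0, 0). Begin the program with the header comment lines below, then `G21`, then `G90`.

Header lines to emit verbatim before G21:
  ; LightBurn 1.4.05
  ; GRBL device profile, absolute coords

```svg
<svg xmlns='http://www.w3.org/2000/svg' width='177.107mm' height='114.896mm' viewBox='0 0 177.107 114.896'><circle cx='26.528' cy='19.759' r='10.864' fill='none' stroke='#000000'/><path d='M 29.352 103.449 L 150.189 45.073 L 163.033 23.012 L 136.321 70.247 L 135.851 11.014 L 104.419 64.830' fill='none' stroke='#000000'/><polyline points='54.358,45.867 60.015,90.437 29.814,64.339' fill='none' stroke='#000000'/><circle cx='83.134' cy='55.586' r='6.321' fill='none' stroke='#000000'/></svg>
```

; LightBurn 1.4.05
; GRBL device profile, absolute coords
G21
G90
G0 X37.392 Y95.137
M3 S526
G1 X34.210 Y102.819 F1574
G1 X26.528 Y106.001
G1 X18.846 Y102.819
G1 X15.664 Y95.137
G1 X18.846 Y87.455
G1 X26.528 Y84.273
G1 X34.210 Y87.455
G1 X37.392 Y95.137
M5
G0 X29.352 Y11.447
M3 S526
G1 X150.189 Y69.823 F1574
G1 X163.033 Y91.884
G1 X136.321 Y44.649
G1 X135.851 Y103.882
G1 X104.419 Y50.066
M5
G0 X54.358 Y69.029
M3 S526
G1 X60.015 Y24.459 F1574
G1 X29.814 Y50.557
M5
G0 X89.455 Y59.310
M3 S526
G1 X87.604 Y63.780 F1574
G1 X83.134 Y65.631
G1 X78.664 Y63.780
G1 X76.813 Y59.310
G1 X78.664 Y54.840
G1 X83.134 Y52.989
G1 X87.604 Y54.840
G1 X89.455 Y59.310
M5
G0 X0.000 Y0.000

viewBox `0 0 177.107 114.896` with mm width/height → 1 unit = 1 mm. Flip: y_m = 114.896 − y_svg.

**Shape 1** — `<circle>` circle, stroke `#000000` → score (S526, F1574). Machine vertices: (37.392,95.137) → (34.210,102.819) → (26.528,106.001) → (18.846,102.819) → (15.664,95.137) → (18.846,87.455) → (26.528,84.273) → (34.210,87.455) → (37.392,95.137). Closed: final G1 returns to the first vertex.

**Shape 2** — `<path>` open polyline, stroke `#000000` → score (S526, F1574). Machine vertices: (29.352,11.447) → (150.189,69.823) → (163.033,91.884) → (136.321,44.649) → (135.851,103.882) → (104.419,50.066). Open path.

**Shape 3** — `<polyline>` open polyline, stroke `#000000` → score (S526, F1574). Machine vertices: (54.358,69.029) → (60.015,24.459) → (29.814,50.557). Open path.

**Shape 4** — `<circle>` circle, stroke `#000000` → score (S526, F1574). Machine vertices: (89.455,59.310) → (87.604,63.780) → (83.134,65.631) → (78.664,63.780) → (76.813,59.310) → (78.664,54.840) → (83.134,52.989) → (87.604,54.840) → (89.455,59.310). Closed: final G1 returns to the first vertex.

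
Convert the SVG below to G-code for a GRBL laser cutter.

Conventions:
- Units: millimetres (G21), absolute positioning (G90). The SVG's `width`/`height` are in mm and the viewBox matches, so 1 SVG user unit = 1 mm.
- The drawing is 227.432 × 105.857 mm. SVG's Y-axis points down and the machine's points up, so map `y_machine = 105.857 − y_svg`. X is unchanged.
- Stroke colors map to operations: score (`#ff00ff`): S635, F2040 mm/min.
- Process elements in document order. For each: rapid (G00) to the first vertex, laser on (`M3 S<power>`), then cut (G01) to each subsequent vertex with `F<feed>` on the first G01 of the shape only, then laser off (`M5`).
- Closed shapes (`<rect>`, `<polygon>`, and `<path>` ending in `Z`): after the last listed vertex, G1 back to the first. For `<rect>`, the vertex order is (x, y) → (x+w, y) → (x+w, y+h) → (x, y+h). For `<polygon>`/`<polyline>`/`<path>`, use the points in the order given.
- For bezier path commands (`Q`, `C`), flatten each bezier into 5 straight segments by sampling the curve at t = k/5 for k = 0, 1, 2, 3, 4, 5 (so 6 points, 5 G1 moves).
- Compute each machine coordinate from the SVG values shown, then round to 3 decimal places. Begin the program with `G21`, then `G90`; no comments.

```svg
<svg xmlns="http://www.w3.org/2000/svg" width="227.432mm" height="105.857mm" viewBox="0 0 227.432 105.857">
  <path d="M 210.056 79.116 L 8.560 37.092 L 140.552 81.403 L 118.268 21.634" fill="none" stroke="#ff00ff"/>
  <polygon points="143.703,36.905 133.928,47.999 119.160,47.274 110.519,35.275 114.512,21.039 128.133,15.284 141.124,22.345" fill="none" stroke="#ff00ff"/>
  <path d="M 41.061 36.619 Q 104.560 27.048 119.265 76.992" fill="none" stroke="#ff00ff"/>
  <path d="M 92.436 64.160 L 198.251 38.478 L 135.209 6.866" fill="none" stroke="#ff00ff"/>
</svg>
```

G21
G90
G00 X210.056 Y26.741
M3 S635
G01 X8.560 Y68.765 F2040
G01 X140.552 Y24.454
G01 X118.268 Y84.223
M5
G00 X143.703 Y68.952
M3 S635
G01 X133.928 Y57.858 F2040
G01 X119.160 Y58.583
G01 X110.519 Y70.582
G01 X114.512 Y84.818
G01 X128.133 Y90.573
G01 X141.124 Y83.512
G01 X143.703 Y68.952
M5
G00 X41.061 Y69.238
M3 S635
G01 X64.509 Y70.686 F2040
G01 X84.053 Y67.372
G01 X99.694 Y59.298
G01 X111.431 Y46.462
G01 X119.265 Y28.865
M5
G00 X92.436 Y41.697
M3 S635
G01 X198.251 Y67.379 F2040
G01 X135.209 Y98.991
M5

Since the viewBox matches the mm dimensions, user units are millimetres directly. The only transform is the Y-flip y_m = 105.857 − y_svg.

Shape 1 is a open polyline drawn with `<path>`. Its stroke #ff00ff means score at S635, F2040. After flipping Y the toolpath is (210.056,26.741) → (8.560,68.765) → (140.552,24.454) → (118.268,84.223).

Shape 2 is a regular polygon drawn with `<polygon>`. Its stroke #ff00ff means score at S635, F2040. After flipping Y the toolpath is (143.703,68.952) → (133.928,57.858) → (119.160,58.583) → (110.519,70.582) → (114.512,84.818) → (128.133,90.573) → (141.124,83.512) → (143.703,68.952), returning to the start.

Shape 3 is a quadratic bezier drawn with `<path>`. Its stroke #ff00ff means score at S635, F2040. After flipping Y the toolpath is (41.061,69.238) → (64.509,70.686) → (84.053,67.372) → (99.694,59.298) → (111.431,46.462) → (119.265,28.865).

Shape 4 is a open polyline drawn with `<path>`. Its stroke #ff00ff means score at S635, F2040. After flipping Y the toolpath is (92.436,41.697) → (198.251,67.379) → (135.209,98.991).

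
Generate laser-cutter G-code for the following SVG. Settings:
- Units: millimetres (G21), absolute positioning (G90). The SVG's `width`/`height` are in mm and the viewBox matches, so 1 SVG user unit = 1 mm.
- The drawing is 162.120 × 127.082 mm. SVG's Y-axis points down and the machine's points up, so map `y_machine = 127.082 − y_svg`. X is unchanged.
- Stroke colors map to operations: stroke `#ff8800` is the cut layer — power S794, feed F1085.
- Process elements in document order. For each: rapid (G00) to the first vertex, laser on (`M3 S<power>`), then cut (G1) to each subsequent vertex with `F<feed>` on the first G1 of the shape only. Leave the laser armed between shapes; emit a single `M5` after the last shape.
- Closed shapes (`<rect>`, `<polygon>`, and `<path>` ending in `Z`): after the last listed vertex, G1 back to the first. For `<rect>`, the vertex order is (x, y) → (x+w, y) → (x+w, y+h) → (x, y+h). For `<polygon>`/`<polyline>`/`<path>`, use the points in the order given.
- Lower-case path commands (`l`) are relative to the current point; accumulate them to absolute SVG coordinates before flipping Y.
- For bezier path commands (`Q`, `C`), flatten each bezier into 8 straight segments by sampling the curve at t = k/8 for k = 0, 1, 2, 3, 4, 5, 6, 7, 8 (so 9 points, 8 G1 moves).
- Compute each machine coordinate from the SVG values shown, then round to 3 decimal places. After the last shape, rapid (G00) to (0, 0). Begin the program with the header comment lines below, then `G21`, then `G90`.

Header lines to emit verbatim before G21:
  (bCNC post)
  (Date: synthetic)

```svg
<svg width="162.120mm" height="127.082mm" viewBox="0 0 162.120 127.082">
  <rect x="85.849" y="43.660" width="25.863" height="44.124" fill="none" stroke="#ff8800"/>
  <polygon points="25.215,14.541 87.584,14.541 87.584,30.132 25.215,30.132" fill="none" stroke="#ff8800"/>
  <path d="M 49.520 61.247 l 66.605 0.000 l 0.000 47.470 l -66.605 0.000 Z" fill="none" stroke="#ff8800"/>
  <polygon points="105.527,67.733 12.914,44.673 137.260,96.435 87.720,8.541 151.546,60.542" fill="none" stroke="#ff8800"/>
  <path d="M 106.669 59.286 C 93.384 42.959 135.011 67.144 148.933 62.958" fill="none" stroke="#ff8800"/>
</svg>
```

1 u = 1 mm; y_m = 127.082 − y.

[1] `<rect>` rectangle, #ff8800→cut S794 F1085: (85.849,83.422) → (111.712,83.422) → (111.712,39.298) → (85.849,39.298) → (85.849,83.422) (closed)

[2] `<polygon>` rectangle, #ff8800→cut S794 F1085: (25.215,112.541) → (87.584,112.541) → (87.584,96.950) → (25.215,96.950) → (25.215,112.541) (closed)

[3] `<path>` rectangle, #ff8800→cut S794 F1085: (49.520,65.835) → (116.125,65.835) → (116.125,18.365) → (49.520,18.365) → (49.520,65.835) (closed)

[4] `<polygon>` closed polygon, #ff8800→cut S794 F1085: (105.527,59.349) → (12.914,82.409) → (137.260,30.647) → (87.720,118.541) → (151.546,66.540) → (105.527,59.349) (closed)

[5] `<path>` cubic bezier, #ff8800→cut S794 F1085: (106.669,67.796) → (104.100,72.154) → (105.710,73.522) → (110.533,72.705) → (117.598,70.513) → (125.939,67.751) → (134.588,65.228) → (142.575,63.750) → (148.933,64.124)

(bCNC post)
(Date: synthetic)
G21
G90
G00 X85.849 Y83.422
M3 S794
G1 X111.712 Y83.422 F1085
G1 X111.712 Y39.298
G1 X85.849 Y39.298
G1 X85.849 Y83.422
G00 X25.215 Y112.541
M3 S794
G1 X87.584 Y112.541 F1085
G1 X87.584 Y96.950
G1 X25.215 Y96.950
G1 X25.215 Y112.541
G00 X49.520 Y65.835
M3 S794
G1 X116.125 Y65.835 F1085
G1 X116.125 Y18.365
G1 X49.520 Y18.365
G1 X49.520 Y65.835
G00 X105.527 Y59.349
M3 S794
G1 X12.914 Y82.409 F1085
G1 X137.260 Y30.647
G1 X87.720 Y118.541
G1 X151.546 Y66.540
G1 X105.527 Y59.349
G00 X106.669 Y67.796
M3 S794
G1 X104.100 Y72.154 F1085
G1 X105.710 Y73.522
G1 X110.533 Y72.705
G1 X117.598 Y70.513
G1 X125.939 Y67.751
G1 X134.588 Y65.228
G1 X142.575 Y63.750
G1 X148.933 Y64.124
M5
G00 X0.000 Y0.000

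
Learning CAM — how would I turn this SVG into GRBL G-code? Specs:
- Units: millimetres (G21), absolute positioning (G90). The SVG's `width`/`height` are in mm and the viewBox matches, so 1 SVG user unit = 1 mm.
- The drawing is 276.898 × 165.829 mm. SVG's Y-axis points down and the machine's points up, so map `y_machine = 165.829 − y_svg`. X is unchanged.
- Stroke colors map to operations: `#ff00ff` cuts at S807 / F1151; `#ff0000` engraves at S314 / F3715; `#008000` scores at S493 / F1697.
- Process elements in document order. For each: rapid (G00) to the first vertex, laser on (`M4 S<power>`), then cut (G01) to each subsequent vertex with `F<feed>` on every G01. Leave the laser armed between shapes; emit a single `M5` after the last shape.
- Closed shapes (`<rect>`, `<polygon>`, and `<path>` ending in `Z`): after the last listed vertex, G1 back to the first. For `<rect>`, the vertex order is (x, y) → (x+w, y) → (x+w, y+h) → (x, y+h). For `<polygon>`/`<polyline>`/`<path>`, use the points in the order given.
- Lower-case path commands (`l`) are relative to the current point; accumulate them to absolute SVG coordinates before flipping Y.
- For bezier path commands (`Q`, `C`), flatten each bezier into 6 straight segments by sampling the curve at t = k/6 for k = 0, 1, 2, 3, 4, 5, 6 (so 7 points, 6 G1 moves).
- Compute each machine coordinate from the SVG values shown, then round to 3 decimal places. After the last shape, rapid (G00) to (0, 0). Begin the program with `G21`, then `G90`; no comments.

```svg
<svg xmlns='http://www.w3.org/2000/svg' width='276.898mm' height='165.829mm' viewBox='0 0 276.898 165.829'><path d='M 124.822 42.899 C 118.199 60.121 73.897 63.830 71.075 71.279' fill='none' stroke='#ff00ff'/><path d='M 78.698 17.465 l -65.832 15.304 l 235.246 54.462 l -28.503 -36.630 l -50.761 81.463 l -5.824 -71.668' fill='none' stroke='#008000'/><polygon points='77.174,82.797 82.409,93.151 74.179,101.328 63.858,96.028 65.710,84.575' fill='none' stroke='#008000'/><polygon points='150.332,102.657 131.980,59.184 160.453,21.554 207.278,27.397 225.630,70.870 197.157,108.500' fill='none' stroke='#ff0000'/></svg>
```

Since the viewBox matches the mm dimensions, user units are millimetres directly. The only transform is the Y-flip y_m = 165.829 − y_svg.

Shape 1 is a cubic bezier drawn with `<path>`. Its stroke #ff00ff means cut at S807, F1151. After flipping Y the toolpath is (124.822,122.930) → (118.737,115.365) → (108.571,109.573) → (96.523,105.075) → (84.792,101.391) → (75.576,98.043) → (71.075,94.550).

Shape 2 is a open polyline drawn with `<path>`. Its stroke #008000 means score at S493, F1697. After flipping Y the toolpath is (78.698,148.364) → (12.866,133.060) → (248.112,78.598) → (219.609,115.228) → (168.848,33.765) → (163.024,105.433).

Shape 3 is a regular polygon drawn with `<polygon>`. Its stroke #008000 means score at S493, F1697. After flipping Y the toolpath is (77.174,83.032) → (82.409,72.678) → (74.179,64.501) → (63.858,69.801) → (65.710,81.254) → (77.174,83.032), returning to the start.

Shape 4 is a regular polygon drawn with `<polygon>`. Its stroke #ff0000 means engrave at S314, F3715. After flipping Y the toolpath is (150.332,63.172) → (131.980,106.645) → (160.453,144.275) → (207.278,138.432) → (225.630,94.959) → (197.157,57.329) → (150.332,63.172), returning to the start.

G21
G90
G00 X124.822 Y122.930
M4 S807
G01 X118.737 Y115.365 F1151
G01 X108.571 Y109.573 F1151
G01 X96.523 Y105.075 F1151
G01 X84.792 Y101.391 F1151
G01 X75.576 Y98.043 F1151
G01 X71.075 Y94.550 F1151
G00 X78.698 Y148.364
M4 S493
G01 X12.866 Y133.060 F1697
G01 X248.112 Y78.598 F1697
G01 X219.609 Y115.228 F1697
G01 X168.848 Y33.765 F1697
G01 X163.024 Y105.433 F1697
G00 X77.174 Y83.032
M4 S493
G01 X82.409 Y72.678 F1697
G01 X74.179 Y64.501 F1697
G01 X63.858 Y69.801 F1697
G01 X65.710 Y81.254 F1697
G01 X77.174 Y83.032 F1697
G00 X150.332 Y63.172
M4 S314
G01 X131.980 Y106.645 F3715
G01 X160.453 Y144.275 F3715
G01 X207.278 Y138.432 F3715
G01 X225.630 Y94.959 F3715
G01 X197.157 Y57.329 F3715
G01 X150.332 Y63.172 F3715
M5
G00 X0.000 Y0.000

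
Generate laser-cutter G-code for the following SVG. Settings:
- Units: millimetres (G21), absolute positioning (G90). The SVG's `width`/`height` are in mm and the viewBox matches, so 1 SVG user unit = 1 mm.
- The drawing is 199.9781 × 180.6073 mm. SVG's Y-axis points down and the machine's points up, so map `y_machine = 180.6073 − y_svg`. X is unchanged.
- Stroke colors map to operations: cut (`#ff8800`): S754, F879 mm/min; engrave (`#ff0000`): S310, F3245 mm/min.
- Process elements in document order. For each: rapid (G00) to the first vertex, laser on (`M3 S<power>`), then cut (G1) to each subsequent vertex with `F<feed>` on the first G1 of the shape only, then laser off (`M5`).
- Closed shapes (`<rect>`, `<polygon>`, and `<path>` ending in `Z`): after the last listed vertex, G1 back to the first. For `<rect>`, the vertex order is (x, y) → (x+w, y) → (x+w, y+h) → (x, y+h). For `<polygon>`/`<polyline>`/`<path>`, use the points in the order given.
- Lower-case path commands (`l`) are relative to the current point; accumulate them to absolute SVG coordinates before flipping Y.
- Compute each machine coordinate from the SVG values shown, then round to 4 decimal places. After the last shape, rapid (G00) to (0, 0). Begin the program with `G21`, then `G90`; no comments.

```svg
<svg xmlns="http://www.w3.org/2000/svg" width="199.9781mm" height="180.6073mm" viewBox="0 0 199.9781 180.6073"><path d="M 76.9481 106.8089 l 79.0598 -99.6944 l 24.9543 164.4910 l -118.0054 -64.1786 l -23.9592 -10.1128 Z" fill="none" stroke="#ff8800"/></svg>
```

G21
G90
G00 X76.9481 Y73.7984
M3 S754
G1 X156.0079 Y173.4928 F879
G1 X180.9622 Y9.0018
G1 X62.9568 Y73.1804
G1 X38.9976 Y83.2932
G1 X76.9481 Y73.7984
M5
G00 X0.0000 Y0.0000

Since the viewBox matches the mm dimensions, user units are millimetres directly. The only transform is the Y-flip y_m = 180.6073 − y_svg.

Shape 1 is a closed polygon drawn with `<path>`. Its stroke #ff8800 means cut at S754, F879. After flipping Y the toolpath is (76.9481,73.7984) → (156.0079,173.4928) → (180.9622,9.0018) → (62.9568,73.1804) → (38.9976,83.2932) → (76.9481,73.7984), returning to the start.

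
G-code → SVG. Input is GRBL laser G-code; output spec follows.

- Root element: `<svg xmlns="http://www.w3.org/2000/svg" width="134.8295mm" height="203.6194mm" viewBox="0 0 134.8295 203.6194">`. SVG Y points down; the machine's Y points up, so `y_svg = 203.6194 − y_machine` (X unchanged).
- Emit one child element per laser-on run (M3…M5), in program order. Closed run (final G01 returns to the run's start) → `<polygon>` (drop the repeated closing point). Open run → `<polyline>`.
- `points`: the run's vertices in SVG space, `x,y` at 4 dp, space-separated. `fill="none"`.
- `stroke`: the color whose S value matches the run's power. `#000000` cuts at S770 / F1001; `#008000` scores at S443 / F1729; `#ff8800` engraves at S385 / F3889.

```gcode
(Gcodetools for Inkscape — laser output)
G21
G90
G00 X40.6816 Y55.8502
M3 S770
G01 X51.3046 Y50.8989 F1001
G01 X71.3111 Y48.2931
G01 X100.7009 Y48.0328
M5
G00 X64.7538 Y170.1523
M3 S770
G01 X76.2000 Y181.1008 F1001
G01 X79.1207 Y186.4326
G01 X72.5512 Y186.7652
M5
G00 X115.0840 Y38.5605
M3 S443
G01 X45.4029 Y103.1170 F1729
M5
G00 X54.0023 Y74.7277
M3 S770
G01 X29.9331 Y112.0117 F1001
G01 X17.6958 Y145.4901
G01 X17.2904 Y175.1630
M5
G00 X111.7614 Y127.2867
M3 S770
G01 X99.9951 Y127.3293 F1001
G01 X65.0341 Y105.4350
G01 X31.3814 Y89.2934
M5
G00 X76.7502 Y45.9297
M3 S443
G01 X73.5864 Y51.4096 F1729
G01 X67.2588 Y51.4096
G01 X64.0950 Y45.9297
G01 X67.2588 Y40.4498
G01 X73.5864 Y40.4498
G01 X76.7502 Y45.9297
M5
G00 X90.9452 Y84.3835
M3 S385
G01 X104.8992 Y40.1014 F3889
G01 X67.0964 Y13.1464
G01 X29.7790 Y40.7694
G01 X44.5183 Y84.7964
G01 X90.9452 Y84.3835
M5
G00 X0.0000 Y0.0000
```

<svg xmlns="http://www.w3.org/2000/svg" width="134.8295mm" height="203.6194mm" viewBox="0 0 134.8295 203.6194">
  <polyline points="40.6816,147.7692 51.3046,152.7205 71.3111,155.3263 100.7009,155.5866" fill="none" stroke="#000000"/>
  <polyline points="64.7538,33.4671 76.2000,22.5186 79.1207,17.1868 72.5512,16.8542" fill="none" stroke="#000000"/>
  <polyline points="115.0840,165.0589 45.4029,100.5024" fill="none" stroke="#008000"/>
  <polyline points="54.0023,128.8917 29.9331,91.6077 17.6958,58.1293 17.2904,28.4564" fill="none" stroke="#000000"/>
  <polyline points="111.7614,76.3327 99.9951,76.2901 65.0341,98.1844 31.3814,114.3260" fill="none" stroke="#000000"/>
  <polygon points="76.7502,157.6897 73.5864,152.2098 67.2588,152.2098 64.0950,157.6897 67.2588,163.1696 73.5864,163.1696" fill="none" stroke="#008000"/>
  <polygon points="90.9452,119.2359 104.8992,163.5180 67.0964,190.4730 29.7790,162.8500 44.5183,118.8230" fill="none" stroke="#ff8800"/>
</svg>

y_svg = 203.6194 − y_m.

[1] S770→`#000000` (cut); open run; points: 40.6816,147.7692 51.3046,152.7205 71.3111,155.3263 100.7009,155.5866

[2] S770→`#000000` (cut); open run; points: 64.7538,33.4671 76.2000,22.5186 79.1207,17.1868 72.5512,16.8542

[3] S443→`#008000` (score); open run; points: 115.0840,165.0589 45.4029,100.5024

[4] S770→`#000000` (cut); open run; points: 54.0023,128.8917 29.9331,91.6077 17.6958,58.1293 17.2904,28.4564

[5] S770→`#000000` (cut); open run; points: 111.7614,76.3327 99.9951,76.2901 65.0341,98.1844 31.3814,114.3260

[6] S443→`#008000` (score); closed run; points: 76.7502,157.6897 73.5864,152.2098 67.2588,152.2098 64.0950,157.6897 67.2588,163.1696 73.5864,163.1696

[7] S385→`#ff8800` (engrave); closed run; points: 90.9452,119.2359 104.8992,163.5180 67.0964,190.4730 29.7790,162.8500 44.5183,118.8230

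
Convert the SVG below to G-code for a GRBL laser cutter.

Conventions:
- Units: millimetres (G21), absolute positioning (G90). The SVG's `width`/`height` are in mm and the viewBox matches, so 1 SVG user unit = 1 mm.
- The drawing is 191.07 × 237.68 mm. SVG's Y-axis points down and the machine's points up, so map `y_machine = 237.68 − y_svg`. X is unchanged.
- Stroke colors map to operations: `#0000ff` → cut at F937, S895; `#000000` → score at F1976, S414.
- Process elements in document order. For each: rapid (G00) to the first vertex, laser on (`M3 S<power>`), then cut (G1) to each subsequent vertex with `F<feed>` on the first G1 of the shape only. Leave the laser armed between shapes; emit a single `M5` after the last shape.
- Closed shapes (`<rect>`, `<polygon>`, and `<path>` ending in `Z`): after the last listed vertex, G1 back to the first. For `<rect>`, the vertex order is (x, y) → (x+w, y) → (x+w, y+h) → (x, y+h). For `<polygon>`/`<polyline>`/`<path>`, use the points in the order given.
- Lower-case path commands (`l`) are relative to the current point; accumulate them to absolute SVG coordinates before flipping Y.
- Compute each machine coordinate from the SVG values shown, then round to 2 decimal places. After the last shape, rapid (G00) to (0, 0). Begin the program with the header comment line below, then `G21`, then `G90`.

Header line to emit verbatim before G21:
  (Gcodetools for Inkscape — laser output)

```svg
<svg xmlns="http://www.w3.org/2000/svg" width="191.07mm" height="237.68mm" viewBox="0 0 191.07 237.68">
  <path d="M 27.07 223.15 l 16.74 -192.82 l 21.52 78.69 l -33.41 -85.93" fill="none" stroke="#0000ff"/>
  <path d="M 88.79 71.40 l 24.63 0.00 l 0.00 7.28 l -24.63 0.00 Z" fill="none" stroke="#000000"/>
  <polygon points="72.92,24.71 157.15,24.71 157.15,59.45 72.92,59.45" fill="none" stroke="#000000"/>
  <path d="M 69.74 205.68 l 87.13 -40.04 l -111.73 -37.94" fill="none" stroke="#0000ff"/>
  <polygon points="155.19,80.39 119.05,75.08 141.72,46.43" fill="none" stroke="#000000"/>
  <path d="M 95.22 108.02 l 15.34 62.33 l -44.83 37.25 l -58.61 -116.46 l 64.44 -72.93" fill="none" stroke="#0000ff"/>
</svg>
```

(Gcodetools for Inkscape — laser output)
G21
G90
G00 X27.07 Y14.53
M3 S895
G1 X43.81 Y207.35 F937
G1 X65.33 Y128.66
G1 X31.92 Y214.59
G00 X88.79 Y166.28
M3 S414
G1 X113.42 Y166.28 F1976
G1 X113.42 Y159.00
G1 X88.79 Y159.00
G1 X88.79 Y166.28
G00 X72.92 Y212.97
M3 S414
G1 X157.15 Y212.97 F1976
G1 X157.15 Y178.23
G1 X72.92 Y178.23
G1 X72.92 Y212.97
G00 X69.74 Y32.00
M3 S895
G1 X156.87 Y72.04 F937
G1 X45.14 Y109.98
G00 X155.19 Y157.29
M3 S414
G1 X119.05 Y162.60 F1976
G1 X141.72 Y191.25
G1 X155.19 Y157.29
G00 X95.22 Y129.66
M3 S895
G1 X110.56 Y67.33 F937
G1 X65.73 Y30.08
G1 X7.12 Y146.54
G1 X71.56 Y219.47
M5
G00 X0.00 Y0.00

Since the viewBox matches the mm dimensions, user units are millimetres directly. The only transform is the Y-flip y_m = 237.68 − y_svg.

Shape 1 is a open polyline drawn with `<path>`. Its stroke #0000ff means cut at S895, F937. After flipping Y the toolpath is (27.07,14.53) → (43.81,207.35) → (65.33,128.66) → (31.92,214.59).

Shape 2 is a rectangle drawn with `<path>`. Its stroke #000000 means score at S414, F1976. After flipping Y the toolpath is (88.79,166.28) → (113.42,166.28) → (113.42,159.00) → (88.79,159.00) → (88.79,166.28), returning to the start.

Shape 3 is a rectangle drawn with `<polygon>`. Its stroke #000000 means score at S414, F1976. After flipping Y the toolpath is (72.92,212.97) → (157.15,212.97) → (157.15,178.23) → (72.92,178.23) → (72.92,212.97), returning to the start.

Shape 4 is a open polyline drawn with `<path>`. Its stroke #0000ff means cut at S895, F937. After flipping Y the toolpath is (69.74,32.00) → (156.87,72.04) → (45.14,109.98).

Shape 5 is a regular polygon drawn with `<polygon>`. Its stroke #000000 means score at S414, F1976. After flipping Y the toolpath is (155.19,157.29) → (119.05,162.60) → (141.72,191.25) → (155.19,157.29), returning to the start.

Shape 6 is a open polyline drawn with `<path>`. Its stroke #0000ff means cut at S895, F937. After flipping Y the toolpath is (95.22,129.66) → (110.56,67.33) → (65.73,30.08) → (7.12,146.54) → (71.56,219.47).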